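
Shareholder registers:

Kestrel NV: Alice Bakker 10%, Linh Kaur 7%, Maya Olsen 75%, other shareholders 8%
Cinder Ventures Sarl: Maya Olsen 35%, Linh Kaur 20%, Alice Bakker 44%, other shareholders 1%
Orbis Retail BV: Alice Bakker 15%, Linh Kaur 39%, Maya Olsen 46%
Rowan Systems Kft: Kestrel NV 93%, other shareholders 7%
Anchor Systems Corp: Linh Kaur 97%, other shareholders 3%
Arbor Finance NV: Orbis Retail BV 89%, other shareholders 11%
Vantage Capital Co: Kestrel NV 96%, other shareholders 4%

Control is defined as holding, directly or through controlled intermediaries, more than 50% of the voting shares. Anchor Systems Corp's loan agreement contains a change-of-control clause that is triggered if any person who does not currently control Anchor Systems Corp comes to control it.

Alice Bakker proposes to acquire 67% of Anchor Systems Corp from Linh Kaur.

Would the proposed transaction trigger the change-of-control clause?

The purchase adds only to Alice's holdings (Linh's stake shrinks), so Alice is the only person who could newly come to control Anchor.
Alice's largest direct stake is 44% in Cinder, which does not meet the threshold, so Alice controls no company.
Neither Alice nor any entity Alice controls holds any voting interest in Anchor.
So before the transaction, Alice does not control Anchor.
After the purchase, Alice holds 67% of Anchor directly, and Linh's stake falls to 30%.
Alice holds 67% of Anchor, so Alice controls Anchor.
Alice did not control Anchor before and does after, so the clause is triggered.

Yes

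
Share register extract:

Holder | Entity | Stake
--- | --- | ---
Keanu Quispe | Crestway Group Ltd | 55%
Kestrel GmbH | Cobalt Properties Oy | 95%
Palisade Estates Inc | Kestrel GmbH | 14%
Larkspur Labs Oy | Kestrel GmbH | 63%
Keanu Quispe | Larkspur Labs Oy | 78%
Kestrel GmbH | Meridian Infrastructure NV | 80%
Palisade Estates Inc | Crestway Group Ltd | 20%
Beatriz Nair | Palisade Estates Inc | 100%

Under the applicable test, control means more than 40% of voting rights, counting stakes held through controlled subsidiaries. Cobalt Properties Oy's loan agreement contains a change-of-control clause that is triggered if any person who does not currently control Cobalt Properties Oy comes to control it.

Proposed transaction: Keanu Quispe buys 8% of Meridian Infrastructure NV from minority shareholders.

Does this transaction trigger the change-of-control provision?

The purchase changes only Keanu's holdings, so Keanu is the only person who could newly come to control Cobalt.
Keanu holds 78% of Larkspur, so Keanu controls Larkspur.
Larkspur holds 63% of Kestrel, so Keanu controls Kestrel.
Kestrel holds 95% of Cobalt, so Keanu controls Cobalt.
So Keanu already controls Cobalt before the transaction.
After the purchase, Keanu holds 8% of Meridian directly.
Keanu controlled Cobalt already, so this is not a new person acquiring control; every other person's position is unchanged or reduced.
No new person acquires control, so the clause is not triggered.

No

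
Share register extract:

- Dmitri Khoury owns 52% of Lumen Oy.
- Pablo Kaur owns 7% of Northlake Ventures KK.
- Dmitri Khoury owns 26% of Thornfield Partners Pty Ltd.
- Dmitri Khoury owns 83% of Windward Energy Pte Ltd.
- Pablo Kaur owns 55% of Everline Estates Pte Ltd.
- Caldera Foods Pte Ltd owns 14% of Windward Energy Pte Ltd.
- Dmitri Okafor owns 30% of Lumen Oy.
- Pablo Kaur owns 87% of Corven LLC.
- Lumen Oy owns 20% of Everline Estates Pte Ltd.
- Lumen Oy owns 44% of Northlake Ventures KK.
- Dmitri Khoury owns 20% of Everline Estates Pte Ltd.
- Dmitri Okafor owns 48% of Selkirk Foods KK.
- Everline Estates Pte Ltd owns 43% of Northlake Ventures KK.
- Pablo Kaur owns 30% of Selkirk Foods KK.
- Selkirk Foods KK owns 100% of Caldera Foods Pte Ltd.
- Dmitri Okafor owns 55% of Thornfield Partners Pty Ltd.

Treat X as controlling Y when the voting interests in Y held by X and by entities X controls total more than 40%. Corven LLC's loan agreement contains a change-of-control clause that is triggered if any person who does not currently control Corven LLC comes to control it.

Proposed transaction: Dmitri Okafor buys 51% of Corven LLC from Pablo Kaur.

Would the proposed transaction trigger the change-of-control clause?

Yes

The purchase adds only to Dmitri Okafor's holdings (Pablo's stake shrinks), so Dmitri Okafor is the only person who could newly come to control Corven.
Dmitri Okafor holds 48% of Selkirk, so Dmitri Okafor controls Selkirk.
Selkirk holds 100% of Caldera, so Dmitri Okafor controls Caldera.
Dmitri Okafor holds 55% of Thornfield, so Dmitri Okafor controls Thornfield.
Neither Dmitri Okafor nor any entity Dmitri Okafor controls holds any voting interest in Corven.
So before the transaction, Dmitri Okafor does not control Corven.
After the purchase, Dmitri Okafor holds 51% of Corven directly, and Pablo's stake falls to 36%.
Dmitri Okafor holds 51% of Corven, so Dmitri Okafor controls Corven.
Dmitri Okafor did not control Corven before and does after, so the clause is triggered.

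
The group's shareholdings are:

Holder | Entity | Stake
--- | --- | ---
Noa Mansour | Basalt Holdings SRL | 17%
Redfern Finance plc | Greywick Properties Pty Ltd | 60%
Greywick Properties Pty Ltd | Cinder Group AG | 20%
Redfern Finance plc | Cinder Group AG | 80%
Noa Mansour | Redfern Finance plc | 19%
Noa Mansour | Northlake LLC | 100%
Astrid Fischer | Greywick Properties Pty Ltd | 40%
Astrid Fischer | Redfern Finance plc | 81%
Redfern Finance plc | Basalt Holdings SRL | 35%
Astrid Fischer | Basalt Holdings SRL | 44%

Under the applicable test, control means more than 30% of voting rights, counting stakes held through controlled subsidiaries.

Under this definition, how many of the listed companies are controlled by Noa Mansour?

Noa holds 100% of Northlake, so Noa controls Northlake.
No other company's threshold is met.
Noa controls 1 company.

1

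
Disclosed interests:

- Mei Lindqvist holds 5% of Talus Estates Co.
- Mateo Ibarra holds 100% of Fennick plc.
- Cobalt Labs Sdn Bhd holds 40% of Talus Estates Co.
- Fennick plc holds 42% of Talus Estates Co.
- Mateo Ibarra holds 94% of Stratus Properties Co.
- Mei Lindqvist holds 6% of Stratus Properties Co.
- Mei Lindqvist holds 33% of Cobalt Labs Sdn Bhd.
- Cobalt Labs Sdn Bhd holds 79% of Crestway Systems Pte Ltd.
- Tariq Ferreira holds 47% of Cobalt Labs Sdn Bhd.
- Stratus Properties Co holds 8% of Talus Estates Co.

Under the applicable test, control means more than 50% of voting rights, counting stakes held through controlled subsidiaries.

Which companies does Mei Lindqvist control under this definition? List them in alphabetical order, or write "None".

Mei's largest direct stake is 33% in Cobalt, which does not meet the threshold.

None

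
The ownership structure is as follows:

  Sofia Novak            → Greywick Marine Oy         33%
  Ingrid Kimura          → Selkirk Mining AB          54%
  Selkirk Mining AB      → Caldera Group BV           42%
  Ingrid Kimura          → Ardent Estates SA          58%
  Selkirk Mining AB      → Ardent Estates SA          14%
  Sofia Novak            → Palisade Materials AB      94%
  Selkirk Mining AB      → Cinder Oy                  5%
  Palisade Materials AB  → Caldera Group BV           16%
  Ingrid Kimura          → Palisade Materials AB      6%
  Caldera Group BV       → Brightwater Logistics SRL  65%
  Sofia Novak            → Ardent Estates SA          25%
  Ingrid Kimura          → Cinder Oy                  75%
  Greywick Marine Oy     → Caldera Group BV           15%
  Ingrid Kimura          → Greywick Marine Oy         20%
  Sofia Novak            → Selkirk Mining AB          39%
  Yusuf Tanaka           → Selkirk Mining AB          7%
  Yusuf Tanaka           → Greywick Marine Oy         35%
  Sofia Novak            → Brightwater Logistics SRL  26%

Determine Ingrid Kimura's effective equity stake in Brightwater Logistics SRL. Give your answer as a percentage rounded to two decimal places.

17.32%

Ingrid reaches Brightwater along 3 paths.
Via Greywick → Caldera: 20% × 15% × 65% = 1.95%.
Via Selkirk → Caldera: 54% × 42% × 65% = 14.742%.
Via Palisade → Caldera: 6% × 16% × 65% = 0.624%.
Total: 1.95% + 14.742% + 0.624% = 17.316%.
Rounded: 17.32%.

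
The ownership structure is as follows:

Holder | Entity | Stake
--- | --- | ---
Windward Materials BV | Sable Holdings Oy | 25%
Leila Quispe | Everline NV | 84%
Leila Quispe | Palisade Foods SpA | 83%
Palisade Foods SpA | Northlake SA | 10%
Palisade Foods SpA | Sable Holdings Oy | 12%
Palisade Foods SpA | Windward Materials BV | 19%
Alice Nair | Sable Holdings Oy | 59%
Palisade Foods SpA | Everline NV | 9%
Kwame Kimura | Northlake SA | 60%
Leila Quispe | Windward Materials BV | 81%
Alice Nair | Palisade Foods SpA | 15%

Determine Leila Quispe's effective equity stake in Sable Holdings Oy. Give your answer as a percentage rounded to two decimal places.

34.15%

Leila reaches Sable along 3 paths.
Via Palisade → Windward: 83% × 19% × 25% = 3.9425%.
Via Windward: 81% × 25% = 20.25%.
Via Palisade: 83% × 12% = 9.96%.
Total: 3.9425% + 20.25% + 9.96% = 34.1525%.
Rounded: 34.15%.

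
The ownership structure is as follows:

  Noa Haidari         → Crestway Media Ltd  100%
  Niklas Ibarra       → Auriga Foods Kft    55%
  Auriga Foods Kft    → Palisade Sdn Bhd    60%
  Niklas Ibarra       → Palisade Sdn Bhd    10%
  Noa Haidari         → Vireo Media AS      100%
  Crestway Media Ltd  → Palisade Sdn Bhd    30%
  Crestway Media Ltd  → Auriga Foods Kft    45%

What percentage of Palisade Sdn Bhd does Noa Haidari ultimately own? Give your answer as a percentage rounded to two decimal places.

57.00%

Noa reaches Palisade along 2 paths.
Via Crestway → Auriga: 100% × 45% × 60% = 27%.
Via Crestway: 100% × 30% = 30%.
Total: 27% + 30% = 57%.
Rounded: 57.00%.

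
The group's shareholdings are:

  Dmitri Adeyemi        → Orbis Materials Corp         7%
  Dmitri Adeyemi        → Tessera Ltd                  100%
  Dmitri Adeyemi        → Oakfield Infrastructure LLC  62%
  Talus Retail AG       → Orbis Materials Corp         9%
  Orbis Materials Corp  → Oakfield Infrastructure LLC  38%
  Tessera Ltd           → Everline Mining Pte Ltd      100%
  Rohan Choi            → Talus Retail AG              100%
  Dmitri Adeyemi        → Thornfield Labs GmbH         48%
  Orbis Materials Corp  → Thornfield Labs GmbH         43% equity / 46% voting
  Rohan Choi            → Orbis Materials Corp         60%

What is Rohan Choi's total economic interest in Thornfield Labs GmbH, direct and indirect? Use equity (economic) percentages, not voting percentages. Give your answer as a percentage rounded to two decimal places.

29.67%

Rohan reaches Thornfield along 2 paths.
Via Talus → Orbis: 100% × 9% × 43% = 3.87%.
Via Orbis: 60% × 43% = 25.8%.
Total: 3.87% + 25.8% = 29.67%.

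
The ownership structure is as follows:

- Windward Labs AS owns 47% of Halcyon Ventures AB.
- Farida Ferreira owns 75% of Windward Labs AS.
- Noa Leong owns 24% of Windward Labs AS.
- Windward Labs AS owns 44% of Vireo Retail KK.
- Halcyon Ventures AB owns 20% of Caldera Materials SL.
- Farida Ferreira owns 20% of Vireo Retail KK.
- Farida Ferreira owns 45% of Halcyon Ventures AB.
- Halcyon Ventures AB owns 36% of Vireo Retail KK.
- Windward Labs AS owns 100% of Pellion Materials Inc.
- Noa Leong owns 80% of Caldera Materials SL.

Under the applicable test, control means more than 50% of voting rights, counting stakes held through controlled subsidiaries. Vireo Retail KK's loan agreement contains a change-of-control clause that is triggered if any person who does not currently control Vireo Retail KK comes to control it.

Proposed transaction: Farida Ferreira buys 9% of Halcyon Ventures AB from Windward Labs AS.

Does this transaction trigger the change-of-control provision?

No

The purchase adds only to Farida's holdings (Windward's stake shrinks), so Farida is the only person who could newly come to control Vireo.
Farida holds 75% of Windward, so Farida controls Windward.
Farida and Windward together hold 45% + 47% = 92% of Halcyon, so Farida controls Halcyon.
Farida and Windward and Halcyon together hold 20% + 44% + 36% = 100% of Vireo, so Farida controls Vireo.
So Farida already controls Vireo before the transaction.
After the purchase, Farida's direct stake in Halcyon rises to 45% + 9% = 54%, and Windward's stake falls to 38%.
Farida controlled Vireo already, so this is not a new person acquiring control; every other person's position is unchanged or reduced.
No new person acquires control, so the clause is not triggered.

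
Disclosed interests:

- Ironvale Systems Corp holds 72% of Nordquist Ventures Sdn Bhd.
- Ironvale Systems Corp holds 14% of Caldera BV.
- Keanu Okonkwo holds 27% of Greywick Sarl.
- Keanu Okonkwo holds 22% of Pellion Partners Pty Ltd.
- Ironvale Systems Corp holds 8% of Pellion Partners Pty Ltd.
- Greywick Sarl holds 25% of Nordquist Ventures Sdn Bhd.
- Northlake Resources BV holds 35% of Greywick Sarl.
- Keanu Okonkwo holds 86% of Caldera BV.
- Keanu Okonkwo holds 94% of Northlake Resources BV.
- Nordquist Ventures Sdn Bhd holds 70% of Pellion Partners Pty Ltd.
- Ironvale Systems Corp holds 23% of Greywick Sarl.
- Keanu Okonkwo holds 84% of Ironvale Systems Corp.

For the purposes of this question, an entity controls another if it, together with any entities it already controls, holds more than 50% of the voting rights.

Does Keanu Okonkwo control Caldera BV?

Keanu holds 84% of Ironvale, so Keanu controls Ironvale.
Keanu and Ironvale together hold 86% + 14% = 100% of Caldera, so Keanu controls Caldera.

Yes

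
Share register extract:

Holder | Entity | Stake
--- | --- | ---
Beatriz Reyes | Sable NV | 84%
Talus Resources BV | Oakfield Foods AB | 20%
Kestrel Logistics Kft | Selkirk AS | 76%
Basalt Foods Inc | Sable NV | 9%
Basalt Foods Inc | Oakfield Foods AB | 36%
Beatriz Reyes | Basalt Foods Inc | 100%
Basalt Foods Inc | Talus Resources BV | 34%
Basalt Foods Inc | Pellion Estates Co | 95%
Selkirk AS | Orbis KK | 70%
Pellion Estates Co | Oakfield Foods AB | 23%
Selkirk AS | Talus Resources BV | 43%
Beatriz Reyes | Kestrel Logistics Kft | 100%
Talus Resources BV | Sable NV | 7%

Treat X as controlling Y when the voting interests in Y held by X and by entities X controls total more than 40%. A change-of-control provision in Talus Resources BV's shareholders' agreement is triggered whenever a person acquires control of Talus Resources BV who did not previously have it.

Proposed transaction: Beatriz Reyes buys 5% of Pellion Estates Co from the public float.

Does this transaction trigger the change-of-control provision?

No

The purchase changes only Beatriz's holdings, so Beatriz is the only person who could newly come to control Talus.
Beatriz holds 100% of Basalt, so Beatriz controls Basalt.
Beatriz holds 100% of Kestrel, so Beatriz controls Kestrel.
Kestrel holds 76% of Selkirk, so Beatriz controls Selkirk.
Selkirk and Basalt together hold 43% + 34% = 77% of Talus, so Beatriz controls Talus.
So Beatriz already controls Talus before the transaction.
After the purchase, Beatriz holds 5% of Pellion directly.
Beatriz controlled Talus already, so this is not a new person acquiring control; every other person's position is unchanged or reduced.
No new person acquires control, so the clause is not triggered.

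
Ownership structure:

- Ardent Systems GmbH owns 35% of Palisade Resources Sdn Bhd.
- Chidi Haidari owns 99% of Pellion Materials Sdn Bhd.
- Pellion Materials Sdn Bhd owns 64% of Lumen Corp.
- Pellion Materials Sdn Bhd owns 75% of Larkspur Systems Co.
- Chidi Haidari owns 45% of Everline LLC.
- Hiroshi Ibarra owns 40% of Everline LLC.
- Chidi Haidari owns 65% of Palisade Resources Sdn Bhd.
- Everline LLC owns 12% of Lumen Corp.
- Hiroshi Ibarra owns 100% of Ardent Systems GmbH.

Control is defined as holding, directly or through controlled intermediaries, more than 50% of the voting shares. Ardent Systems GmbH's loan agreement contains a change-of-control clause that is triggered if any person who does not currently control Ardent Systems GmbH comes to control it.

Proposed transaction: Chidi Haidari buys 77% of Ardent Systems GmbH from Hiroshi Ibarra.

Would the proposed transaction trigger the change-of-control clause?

The purchase adds only to Chidi's holdings (Hiroshi's stake shrinks), so Chidi is the only person who could newly come to control Ardent.
Chidi holds 99% of Pellion, so Chidi controls Pellion.
Pellion holds 75% of Larkspur, so Chidi controls Larkspur.
Pellion holds 64% of Lumen, so Chidi controls Lumen.
Chidi holds 65% of Palisade, so Chidi controls Palisade.
Neither Chidi nor any entity Chidi controls holds any voting interest in Ardent.
So before the transaction, Chidi does not control Ardent.
After the purchase, Chidi holds 77% of Ardent directly, and Hiroshi's stake falls to 23%.
Chidi holds 77% of Ardent, so Chidi controls Ardent.
Chidi did not control Ardent before and does after, so the clause is triggered.

Yes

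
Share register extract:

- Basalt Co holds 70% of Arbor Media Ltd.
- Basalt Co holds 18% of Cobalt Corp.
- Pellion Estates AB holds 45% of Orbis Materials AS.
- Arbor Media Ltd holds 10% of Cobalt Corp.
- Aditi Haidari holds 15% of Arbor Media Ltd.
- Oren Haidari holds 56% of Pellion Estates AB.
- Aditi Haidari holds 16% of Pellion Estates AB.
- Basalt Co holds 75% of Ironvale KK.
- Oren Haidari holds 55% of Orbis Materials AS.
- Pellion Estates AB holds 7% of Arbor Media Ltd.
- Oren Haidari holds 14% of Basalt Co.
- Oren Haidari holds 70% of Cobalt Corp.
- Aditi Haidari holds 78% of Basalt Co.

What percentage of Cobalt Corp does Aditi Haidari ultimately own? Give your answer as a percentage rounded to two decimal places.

21.11%

Aditi reaches Cobalt along 4 paths.
Via Basalt: 78% × 18% = 14.04%.
Via Arbor: 15% × 10% = 1.5%.
Via Pellion → Arbor: 16% × 7% × 10% = 0.112%.
Via Basalt → Arbor: 78% × 70% × 10% = 5.46%.
Total: 14.04% + 1.5% + 0.112% + 5.46% = 21.112%.
Rounded: 21.11%.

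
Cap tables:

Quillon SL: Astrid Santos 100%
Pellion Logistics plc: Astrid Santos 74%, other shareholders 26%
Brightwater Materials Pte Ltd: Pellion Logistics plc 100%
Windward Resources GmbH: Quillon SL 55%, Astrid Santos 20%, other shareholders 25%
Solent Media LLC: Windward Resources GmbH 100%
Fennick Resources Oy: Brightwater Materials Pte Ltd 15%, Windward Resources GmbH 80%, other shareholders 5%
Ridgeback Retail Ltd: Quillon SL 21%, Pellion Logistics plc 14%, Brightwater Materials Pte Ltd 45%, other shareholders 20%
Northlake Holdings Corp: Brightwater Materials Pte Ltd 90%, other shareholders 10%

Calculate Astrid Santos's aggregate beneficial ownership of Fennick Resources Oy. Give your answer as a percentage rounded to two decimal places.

71.10%

Astrid reaches Fennick along 3 paths.
Via Pellion → Brightwater: 74% × 100% × 15% = 11.1%.
Via Quillon → Windward: 100% × 55% × 80% = 44%.
Via Windward: 20% × 80% = 16%.
Total: 11.1% + 44% + 16% = 71.1%.
Rounded: 71.10%.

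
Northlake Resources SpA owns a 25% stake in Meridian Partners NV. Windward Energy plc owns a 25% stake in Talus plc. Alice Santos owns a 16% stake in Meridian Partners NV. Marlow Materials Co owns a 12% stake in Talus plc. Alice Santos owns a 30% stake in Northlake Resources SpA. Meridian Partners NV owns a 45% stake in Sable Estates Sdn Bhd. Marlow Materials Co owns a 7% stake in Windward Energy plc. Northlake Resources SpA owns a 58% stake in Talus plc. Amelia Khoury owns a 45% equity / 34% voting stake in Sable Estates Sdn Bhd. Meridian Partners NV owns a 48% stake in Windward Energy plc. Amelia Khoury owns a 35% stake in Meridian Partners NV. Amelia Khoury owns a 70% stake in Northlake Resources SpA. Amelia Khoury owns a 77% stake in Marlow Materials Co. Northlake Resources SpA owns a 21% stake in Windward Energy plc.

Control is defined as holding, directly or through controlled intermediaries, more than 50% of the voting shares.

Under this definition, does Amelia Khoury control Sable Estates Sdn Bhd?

Amelia holds 70% of Northlake, so Amelia controls Northlake.
Northlake and Amelia together hold 25% + 35% = 60% of Meridian, so Amelia controls Meridian.
Meridian and Amelia together hold 45% + 34% = 79% of Sable, so Amelia controls Sable.

Yes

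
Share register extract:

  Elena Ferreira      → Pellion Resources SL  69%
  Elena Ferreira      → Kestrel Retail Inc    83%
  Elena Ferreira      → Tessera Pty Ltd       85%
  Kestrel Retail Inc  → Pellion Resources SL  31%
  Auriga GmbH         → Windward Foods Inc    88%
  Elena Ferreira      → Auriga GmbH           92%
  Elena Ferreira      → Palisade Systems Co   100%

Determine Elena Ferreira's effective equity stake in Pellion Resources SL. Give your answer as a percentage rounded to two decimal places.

Elena reaches Pellion along 2 paths.
Direct stake: 69% = 69%.
Via Kestrel: 83% × 31% = 25.73%.
Total: 69% + 25.73% = 94.73%.

94.73%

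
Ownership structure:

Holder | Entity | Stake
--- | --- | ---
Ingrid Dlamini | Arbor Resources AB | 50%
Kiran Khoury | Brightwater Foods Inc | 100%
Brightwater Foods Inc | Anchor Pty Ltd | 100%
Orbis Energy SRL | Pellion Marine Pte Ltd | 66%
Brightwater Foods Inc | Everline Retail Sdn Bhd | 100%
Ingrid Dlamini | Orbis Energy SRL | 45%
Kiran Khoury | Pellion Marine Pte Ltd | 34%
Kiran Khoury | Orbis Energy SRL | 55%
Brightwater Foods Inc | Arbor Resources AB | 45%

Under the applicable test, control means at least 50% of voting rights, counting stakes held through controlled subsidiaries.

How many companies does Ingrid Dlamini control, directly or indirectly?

1

Ingrid holds 50% of Arbor, so Ingrid controls Arbor.
No other company's threshold is met.
Ingrid controls 1 company.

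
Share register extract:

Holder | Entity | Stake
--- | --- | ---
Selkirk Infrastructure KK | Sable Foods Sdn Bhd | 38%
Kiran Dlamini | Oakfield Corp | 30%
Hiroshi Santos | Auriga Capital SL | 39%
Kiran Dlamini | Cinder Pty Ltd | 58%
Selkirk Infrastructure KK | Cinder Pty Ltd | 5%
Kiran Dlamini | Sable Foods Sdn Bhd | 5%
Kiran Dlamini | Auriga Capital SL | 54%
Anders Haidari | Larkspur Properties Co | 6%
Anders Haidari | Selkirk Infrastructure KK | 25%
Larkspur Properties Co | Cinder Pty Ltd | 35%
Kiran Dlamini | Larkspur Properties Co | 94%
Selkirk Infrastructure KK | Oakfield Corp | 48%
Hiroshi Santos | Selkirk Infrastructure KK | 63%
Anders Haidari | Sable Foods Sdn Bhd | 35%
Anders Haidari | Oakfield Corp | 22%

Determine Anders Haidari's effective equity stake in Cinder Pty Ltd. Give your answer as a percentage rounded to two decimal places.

Anders reaches Cinder along 2 paths.
Via Larkspur: 6% × 35% = 2.1%.
Via Selkirk: 25% × 5% = 1.25%.
Total: 2.1% + 1.25% = 3.35%.

3.35%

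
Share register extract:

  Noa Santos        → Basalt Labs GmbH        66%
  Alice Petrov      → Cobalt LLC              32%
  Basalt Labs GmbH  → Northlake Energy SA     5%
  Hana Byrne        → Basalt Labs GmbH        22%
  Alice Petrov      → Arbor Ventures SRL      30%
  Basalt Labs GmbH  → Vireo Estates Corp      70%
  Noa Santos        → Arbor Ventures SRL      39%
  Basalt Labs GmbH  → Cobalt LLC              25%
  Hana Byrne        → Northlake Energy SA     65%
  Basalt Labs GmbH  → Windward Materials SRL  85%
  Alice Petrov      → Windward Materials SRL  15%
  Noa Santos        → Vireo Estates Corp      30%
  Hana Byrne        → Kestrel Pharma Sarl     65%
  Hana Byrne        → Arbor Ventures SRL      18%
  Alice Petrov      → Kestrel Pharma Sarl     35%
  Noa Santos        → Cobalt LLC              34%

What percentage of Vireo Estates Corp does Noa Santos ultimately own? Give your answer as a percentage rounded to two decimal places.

Noa reaches Vireo along 2 paths.
Direct stake: 30% = 30%.
Via Basalt: 66% × 70% = 46.2%.
Total: 30% + 46.2% = 76.2%.
Rounded: 76.20%.

76.20%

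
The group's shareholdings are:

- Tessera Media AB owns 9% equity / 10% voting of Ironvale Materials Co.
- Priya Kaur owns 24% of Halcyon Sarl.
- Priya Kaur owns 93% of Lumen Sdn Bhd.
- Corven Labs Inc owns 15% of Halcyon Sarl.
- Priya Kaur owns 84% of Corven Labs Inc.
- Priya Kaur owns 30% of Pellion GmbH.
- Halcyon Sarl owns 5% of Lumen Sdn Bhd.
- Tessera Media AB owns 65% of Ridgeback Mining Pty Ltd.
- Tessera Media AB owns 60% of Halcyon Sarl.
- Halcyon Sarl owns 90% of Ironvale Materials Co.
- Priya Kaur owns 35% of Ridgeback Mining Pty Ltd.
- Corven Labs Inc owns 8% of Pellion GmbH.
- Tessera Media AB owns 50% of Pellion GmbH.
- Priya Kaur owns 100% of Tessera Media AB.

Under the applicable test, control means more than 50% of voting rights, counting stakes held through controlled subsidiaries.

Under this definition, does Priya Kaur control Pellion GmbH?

Yes

Priya holds 84% of Corven, so Priya controls Corven.
Priya holds 100% of Tessera, so Priya controls Tessera.
Tessera and Priya and Corven together hold 50% + 30% + 8% = 88% of Pellion, so Priya controls Pellion.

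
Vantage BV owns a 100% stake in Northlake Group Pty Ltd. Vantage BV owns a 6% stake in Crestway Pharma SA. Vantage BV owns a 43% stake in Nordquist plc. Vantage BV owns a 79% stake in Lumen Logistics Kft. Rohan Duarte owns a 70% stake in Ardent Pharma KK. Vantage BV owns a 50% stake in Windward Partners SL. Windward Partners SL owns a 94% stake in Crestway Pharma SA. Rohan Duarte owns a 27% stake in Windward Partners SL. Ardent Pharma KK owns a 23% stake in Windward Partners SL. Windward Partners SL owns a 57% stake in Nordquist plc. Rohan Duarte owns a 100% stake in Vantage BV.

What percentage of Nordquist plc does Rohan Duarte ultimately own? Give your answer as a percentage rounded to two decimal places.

96.07%

Rohan reaches Nordquist along 4 paths.
Via Vantage: 100% × 43% = 43%.
Via Windward: 27% × 57% = 15.39%.
Via Vantage → Windward: 100% × 50% × 57% = 28.5%.
Via Ardent → Windward: 70% × 23% × 57% = 9.177%.
Total: 43% + 15.39% + 28.5% + 9.177% = 96.067%.
Rounded: 96.07%.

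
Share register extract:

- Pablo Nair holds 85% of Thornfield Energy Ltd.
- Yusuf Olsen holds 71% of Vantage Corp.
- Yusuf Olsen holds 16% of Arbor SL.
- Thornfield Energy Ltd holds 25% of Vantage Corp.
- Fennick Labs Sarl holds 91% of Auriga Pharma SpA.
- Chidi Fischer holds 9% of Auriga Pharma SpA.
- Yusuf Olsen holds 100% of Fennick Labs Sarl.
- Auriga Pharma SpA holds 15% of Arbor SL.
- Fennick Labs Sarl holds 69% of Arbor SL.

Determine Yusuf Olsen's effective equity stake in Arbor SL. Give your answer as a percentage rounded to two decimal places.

98.65%

Yusuf reaches Arbor along 3 paths.
Via Fennick → Auriga: 100% × 91% × 15% = 13.65%.
Via Fennick: 100% × 69% = 69%.
Direct stake: 16% = 16%.
Total: 13.65% + 69% + 16% = 98.65%.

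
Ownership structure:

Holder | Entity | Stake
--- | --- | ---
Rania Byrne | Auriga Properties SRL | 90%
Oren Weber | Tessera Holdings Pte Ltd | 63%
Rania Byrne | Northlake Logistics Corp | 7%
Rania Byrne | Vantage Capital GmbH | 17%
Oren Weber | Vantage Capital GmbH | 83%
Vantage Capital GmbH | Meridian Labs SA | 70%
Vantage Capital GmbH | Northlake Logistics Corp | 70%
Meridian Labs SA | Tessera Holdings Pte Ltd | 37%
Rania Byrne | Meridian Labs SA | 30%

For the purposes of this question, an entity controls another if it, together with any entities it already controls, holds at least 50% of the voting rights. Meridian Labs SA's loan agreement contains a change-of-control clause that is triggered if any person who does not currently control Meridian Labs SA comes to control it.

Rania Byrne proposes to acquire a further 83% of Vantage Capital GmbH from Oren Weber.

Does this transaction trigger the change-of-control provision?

The purchase adds only to Rania's holdings (Oren's stake shrinks), so Rania is the only person who could newly come to control Meridian.
Rania holds 90% of Auriga, so Rania controls Auriga.
In Meridian, Rania's side holds only 30%, not ≥ 50%.
So before the transaction, Rania does not control Meridian.
After the purchase, Rania's direct stake in Vantage rises to 17% + 83% = 100%, and Oren's stake falls to 0%.
Rania holds 100% of Vantage, so Rania controls Vantage.
Rania and Vantage together hold 30% + 70% = 100% of Meridian, so Rania controls Meridian.
Rania did not control Meridian before and does after, so the clause is triggered.

Yes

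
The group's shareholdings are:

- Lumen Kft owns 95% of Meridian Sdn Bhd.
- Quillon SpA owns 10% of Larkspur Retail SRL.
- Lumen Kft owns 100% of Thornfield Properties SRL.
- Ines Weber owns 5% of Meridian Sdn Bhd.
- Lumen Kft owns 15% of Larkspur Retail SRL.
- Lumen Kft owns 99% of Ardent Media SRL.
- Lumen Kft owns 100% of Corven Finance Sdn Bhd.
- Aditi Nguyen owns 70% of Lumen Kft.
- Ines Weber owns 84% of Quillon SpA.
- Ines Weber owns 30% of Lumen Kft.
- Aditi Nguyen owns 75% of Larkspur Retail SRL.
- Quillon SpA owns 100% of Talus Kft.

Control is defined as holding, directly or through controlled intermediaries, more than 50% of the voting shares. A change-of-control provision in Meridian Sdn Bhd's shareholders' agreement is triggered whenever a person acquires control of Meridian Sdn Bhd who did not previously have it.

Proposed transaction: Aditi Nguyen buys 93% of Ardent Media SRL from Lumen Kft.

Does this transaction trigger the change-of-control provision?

No

The purchase adds only to Aditi's holdings (Lumen's stake shrinks), so Aditi is the only person who could newly come to control Meridian.
Aditi holds 70% of Lumen, so Aditi controls Lumen.
Lumen holds 95% of Meridian, so Aditi controls Meridian.
So Aditi already controls Meridian before the transaction.
After the purchase, Aditi holds 93% of Ardent directly, and Lumen's stake falls to 6%.
Aditi controlled Meridian already, so this is not a new person acquiring control; every other person's position is unchanged or reduced.
No new person acquires control, so the clause is not triggered.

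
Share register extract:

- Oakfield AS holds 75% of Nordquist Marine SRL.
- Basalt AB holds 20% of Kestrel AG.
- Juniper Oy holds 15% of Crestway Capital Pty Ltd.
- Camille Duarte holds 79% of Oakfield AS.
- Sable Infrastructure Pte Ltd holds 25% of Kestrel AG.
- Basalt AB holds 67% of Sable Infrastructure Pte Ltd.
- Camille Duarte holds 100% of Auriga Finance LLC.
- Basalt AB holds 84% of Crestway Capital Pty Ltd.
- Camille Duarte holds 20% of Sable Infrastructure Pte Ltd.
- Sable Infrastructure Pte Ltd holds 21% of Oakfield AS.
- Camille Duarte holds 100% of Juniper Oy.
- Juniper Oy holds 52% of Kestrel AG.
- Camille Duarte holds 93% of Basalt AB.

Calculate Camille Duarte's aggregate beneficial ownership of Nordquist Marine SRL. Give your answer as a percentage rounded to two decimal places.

Camille reaches Nordquist along 3 paths.
Via Sable → Oakfield: 20% × 21% × 75% = 3.15%.
Via Basalt → Sable → Oakfield: 93% × 67% × 21% × 75% = 9.813825%.
Via Oakfield: 79% × 75% = 59.25%.
Total: 3.15% + 9.813825% + 59.25% = 72.213825%.
Rounded: 72.21%.

72.21%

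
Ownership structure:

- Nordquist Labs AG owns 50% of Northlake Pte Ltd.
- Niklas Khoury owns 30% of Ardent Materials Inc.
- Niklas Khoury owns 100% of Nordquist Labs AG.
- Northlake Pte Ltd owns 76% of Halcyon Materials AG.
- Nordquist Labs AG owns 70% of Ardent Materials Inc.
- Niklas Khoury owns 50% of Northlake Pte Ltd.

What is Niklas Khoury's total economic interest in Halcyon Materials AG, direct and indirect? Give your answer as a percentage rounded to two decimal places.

76.00%

Niklas reaches Halcyon along 2 paths.
Via Northlake: 50% × 76% = 38%.
Via Nordquist → Northlake: 100% × 50% × 76% = 38%.
Total: 38% + 38% = 76%.
Rounded: 76.00%.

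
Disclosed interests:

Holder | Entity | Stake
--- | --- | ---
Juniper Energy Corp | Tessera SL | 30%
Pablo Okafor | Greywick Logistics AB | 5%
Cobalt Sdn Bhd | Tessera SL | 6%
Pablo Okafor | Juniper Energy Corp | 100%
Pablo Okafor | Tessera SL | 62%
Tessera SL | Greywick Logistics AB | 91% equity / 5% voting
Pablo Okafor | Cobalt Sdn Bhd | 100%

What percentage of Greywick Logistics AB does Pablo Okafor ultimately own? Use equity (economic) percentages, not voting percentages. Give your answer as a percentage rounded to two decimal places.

Pablo reaches Greywick along 4 paths.
Via Juniper → Tessera: 100% × 30% × 91% = 27.3%.
Via Tessera: 62% × 91% = 56.42%.
Via Cobalt → Tessera: 100% × 6% × 91% = 5.46%.
Direct stake: 5% = 5%.
Total: 27.3% + 56.42% + 5.46% + 5% = 94.18%.

94.18%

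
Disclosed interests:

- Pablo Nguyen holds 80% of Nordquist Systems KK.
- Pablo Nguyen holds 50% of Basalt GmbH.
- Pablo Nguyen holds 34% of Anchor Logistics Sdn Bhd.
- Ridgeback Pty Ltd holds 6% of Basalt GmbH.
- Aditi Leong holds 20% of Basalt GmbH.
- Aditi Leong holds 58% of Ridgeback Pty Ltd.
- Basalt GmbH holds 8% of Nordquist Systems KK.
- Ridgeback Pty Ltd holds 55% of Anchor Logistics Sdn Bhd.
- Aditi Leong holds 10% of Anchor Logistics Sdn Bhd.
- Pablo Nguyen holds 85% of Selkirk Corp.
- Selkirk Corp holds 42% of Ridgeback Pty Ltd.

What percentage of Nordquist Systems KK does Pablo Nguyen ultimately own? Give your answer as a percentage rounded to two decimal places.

84.17%

Pablo reaches Nordquist along 3 paths.
Direct stake: 80% = 80%.
Via Basalt: 50% × 8% = 4%.
Via Selkirk → Ridgeback → Basalt: 85% × 42% × 6% × 8% = 0.17136%.
Total: 80% + 4% + 0.17136% = 84.17136%.
Rounded: 84.17%.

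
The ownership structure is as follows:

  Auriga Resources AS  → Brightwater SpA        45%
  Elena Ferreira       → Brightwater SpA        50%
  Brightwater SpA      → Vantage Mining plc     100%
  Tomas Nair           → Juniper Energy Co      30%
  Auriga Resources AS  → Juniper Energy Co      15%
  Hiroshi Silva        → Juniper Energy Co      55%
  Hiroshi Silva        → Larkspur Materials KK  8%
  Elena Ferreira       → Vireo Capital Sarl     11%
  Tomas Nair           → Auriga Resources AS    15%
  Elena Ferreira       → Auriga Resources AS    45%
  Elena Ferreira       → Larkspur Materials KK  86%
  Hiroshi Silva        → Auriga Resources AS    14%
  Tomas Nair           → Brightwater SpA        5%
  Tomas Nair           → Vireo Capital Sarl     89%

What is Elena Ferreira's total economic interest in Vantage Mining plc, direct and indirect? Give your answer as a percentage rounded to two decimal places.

70.25%

Elena reaches Vantage along 2 paths.
Via Auriga → Brightwater: 45% × 45% × 100% = 20.25%.
Via Brightwater: 50% × 100% = 50%.
Total: 20.25% + 50% = 70.25%.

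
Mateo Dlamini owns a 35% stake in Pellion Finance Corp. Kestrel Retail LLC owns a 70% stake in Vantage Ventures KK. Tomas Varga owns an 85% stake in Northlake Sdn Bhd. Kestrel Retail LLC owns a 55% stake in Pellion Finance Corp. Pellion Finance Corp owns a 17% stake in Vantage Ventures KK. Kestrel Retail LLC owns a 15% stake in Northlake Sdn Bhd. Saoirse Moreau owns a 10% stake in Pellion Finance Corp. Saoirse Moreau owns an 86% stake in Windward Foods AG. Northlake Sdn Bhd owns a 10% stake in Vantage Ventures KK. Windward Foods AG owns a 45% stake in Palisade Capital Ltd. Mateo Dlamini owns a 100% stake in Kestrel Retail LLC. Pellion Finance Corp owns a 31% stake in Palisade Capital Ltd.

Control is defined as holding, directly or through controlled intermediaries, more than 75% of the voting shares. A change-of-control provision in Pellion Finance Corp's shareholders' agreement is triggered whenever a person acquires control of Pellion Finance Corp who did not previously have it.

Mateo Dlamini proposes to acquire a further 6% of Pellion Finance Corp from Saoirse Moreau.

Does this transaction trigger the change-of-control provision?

No

The purchase adds only to Mateo's holdings (Saoirse's stake shrinks), so Mateo is the only person who could newly come to control Pellion.
Mateo holds 100% of Kestrel, so Mateo controls Kestrel.
Mateo and Kestrel together hold 35% + 55% = 90% of Pellion, so Mateo controls Pellion.
So Mateo already controls Pellion before the transaction.
After the purchase, Mateo's direct stake in Pellion rises to 35% + 6% = 41%, and Saoirse's stake falls to 4%.
Mateo controlled Pellion already, so this is not a new person acquiring control; every other person's position is unchanged or reduced.
No new person acquires control, so the clause is not triggered.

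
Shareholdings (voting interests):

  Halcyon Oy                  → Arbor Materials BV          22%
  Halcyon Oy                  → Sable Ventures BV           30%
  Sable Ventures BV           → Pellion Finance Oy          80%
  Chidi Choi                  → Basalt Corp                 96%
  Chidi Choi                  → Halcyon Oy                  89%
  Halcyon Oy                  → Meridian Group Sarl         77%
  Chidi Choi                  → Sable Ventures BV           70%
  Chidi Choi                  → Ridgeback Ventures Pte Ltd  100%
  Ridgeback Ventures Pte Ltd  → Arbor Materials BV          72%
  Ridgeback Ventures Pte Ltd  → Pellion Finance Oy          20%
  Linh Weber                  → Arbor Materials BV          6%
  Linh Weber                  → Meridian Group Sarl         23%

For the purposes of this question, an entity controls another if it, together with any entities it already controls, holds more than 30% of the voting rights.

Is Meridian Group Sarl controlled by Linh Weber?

Linh's largest direct stake is 23% in Meridian, which does not meet the threshold, so Linh controls no company.
In Meridian, Linh's side holds only 23%, not > 30%.
So Linh does not control Meridian.

No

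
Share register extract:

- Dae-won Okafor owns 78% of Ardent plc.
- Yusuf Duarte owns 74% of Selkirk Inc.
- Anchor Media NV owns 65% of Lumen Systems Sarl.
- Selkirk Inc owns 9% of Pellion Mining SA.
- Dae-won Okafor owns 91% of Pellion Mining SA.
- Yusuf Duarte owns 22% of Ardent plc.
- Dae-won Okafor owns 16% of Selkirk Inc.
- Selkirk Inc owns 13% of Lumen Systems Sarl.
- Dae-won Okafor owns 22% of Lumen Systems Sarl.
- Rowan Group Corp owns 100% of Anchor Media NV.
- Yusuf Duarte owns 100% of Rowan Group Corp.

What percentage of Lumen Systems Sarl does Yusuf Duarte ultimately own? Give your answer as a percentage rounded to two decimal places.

Yusuf reaches Lumen along 2 paths.
Via Rowan → Anchor: 100% × 100% × 65% = 65%.
Via Selkirk: 74% × 13% = 9.62%.
Total: 65% + 9.62% = 74.62%.

74.62%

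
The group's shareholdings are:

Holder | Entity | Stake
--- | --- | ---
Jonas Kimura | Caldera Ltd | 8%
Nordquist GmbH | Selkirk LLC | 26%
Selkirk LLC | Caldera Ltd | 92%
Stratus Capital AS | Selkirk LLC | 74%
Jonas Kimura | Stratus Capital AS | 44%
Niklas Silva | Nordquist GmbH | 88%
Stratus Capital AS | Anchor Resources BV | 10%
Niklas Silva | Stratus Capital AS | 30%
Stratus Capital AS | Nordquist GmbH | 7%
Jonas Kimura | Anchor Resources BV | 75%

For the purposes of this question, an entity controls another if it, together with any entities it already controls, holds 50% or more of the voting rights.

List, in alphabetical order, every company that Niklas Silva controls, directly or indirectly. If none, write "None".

Niklas holds 88% of Nordquist, so Niklas controls Nordquist.
No other company's threshold is met.

Nordquist GmbH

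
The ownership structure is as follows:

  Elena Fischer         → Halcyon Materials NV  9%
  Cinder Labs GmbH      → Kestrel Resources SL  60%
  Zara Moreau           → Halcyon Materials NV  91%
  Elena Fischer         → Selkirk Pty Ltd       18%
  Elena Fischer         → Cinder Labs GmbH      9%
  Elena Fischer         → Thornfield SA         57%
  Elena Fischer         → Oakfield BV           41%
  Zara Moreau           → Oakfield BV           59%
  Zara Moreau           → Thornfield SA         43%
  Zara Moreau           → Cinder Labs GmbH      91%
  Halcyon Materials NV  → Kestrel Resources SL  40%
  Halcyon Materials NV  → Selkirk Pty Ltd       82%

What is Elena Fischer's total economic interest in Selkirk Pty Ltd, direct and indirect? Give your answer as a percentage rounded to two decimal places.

Elena reaches Selkirk along 2 paths.
Direct stake: 18% = 18%.
Via Halcyon: 9% × 82% = 7.38%.
Total: 18% + 7.38% = 25.38%.

25.38%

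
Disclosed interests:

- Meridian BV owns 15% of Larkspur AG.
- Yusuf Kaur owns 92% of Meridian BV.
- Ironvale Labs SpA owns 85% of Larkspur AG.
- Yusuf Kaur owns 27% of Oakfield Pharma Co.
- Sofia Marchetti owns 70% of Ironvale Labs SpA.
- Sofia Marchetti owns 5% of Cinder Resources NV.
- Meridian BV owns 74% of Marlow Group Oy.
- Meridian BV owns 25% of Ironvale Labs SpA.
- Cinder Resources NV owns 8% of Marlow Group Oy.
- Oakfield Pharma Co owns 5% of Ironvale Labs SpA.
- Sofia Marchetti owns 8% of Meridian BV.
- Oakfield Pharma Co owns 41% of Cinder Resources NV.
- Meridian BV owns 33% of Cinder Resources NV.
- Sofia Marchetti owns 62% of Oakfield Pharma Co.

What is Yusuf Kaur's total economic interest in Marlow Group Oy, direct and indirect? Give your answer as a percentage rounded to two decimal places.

71.39%

Yusuf reaches Marlow along 3 paths.
Via Oakfield → Cinder: 27% × 41% × 8% = 0.8856%.
Via Meridian → Cinder: 92% × 33% × 8% = 2.4288%.
Via Meridian: 92% × 74% = 68.08%.
Total: 0.8856% + 2.4288% + 68.08% = 71.3944%.
Rounded: 71.39%.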